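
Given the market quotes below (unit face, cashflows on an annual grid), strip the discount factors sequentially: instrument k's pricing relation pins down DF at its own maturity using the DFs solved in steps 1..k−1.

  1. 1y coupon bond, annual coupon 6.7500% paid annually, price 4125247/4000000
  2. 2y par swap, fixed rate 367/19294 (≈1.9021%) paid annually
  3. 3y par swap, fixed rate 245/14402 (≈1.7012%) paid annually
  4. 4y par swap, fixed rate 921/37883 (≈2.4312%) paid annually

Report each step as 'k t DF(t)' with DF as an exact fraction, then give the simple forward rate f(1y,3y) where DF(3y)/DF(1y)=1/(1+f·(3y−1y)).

1 1 9661/10000
2 2 9633/10000
3 3 951/1000
4 4 9079/10000
f(1y,3y) = ((9661/10000)/(951/1000) − 1)/(2) = 151/19020 ≈ 0.7939%

step 1 [1y] bond c/1=27/400: DF=(4125247/4000000 − 27/400·(0))/(1+27/400) = 9661/10000 ≈ 0.966100
step 2 [2y] swap r/1=367/19294: DF=(1 − 367/19294·(0.966100))/(1+367/19294) = 9633/10000 ≈ 0.963300
step 3 [3y] swap r/1=245/14402: DF=(1 − 245/14402·(0.966100+0.963300))/(1+245/14402) = 951/1000 ≈ 0.951000
step 4 [4y] swap r/1=921/37883: DF=(1 − 921/37883·(0.966100+0.963300+0.951000))/(1+921/37883) = 9079/10000 ≈ 0.907900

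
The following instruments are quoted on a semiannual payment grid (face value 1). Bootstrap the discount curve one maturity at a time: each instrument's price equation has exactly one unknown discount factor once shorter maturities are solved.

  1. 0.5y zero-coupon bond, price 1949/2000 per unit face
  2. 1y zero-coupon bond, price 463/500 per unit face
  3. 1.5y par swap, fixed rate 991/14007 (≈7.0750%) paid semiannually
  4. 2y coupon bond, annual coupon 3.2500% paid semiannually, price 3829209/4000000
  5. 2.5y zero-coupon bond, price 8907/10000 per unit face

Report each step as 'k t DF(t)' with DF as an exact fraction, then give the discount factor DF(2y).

step 1 [0.5y] zero: DF = P = 1949/2000 ≈ 0.974500
step 2 [1y] zero: DF = P = 463/500 ≈ 0.926000
step 3 [1.5y] swap r/2=991/28014: DF=(1 − 991/28014·(0.974500+0.926000))/(1+991/28014) = 9009/10000 ≈ 0.900900
step 4 [2y] bond c/2=13/800: DF=(3829209/4000000 − 13/800·(0.974500+0.926000+0.900900))/(1+13/800) = 2243/2500 ≈ 0.897200
step 5 [2.5y] zero: DF = P = 8907/10000 ≈ 0.890700

1 1/2 1949/2000
2 1 463/500
3 3/2 9009/10000
4 2 2243/2500
5 5/2 8907/10000
DF(2y) = 2243/2500 ≈ 0.897200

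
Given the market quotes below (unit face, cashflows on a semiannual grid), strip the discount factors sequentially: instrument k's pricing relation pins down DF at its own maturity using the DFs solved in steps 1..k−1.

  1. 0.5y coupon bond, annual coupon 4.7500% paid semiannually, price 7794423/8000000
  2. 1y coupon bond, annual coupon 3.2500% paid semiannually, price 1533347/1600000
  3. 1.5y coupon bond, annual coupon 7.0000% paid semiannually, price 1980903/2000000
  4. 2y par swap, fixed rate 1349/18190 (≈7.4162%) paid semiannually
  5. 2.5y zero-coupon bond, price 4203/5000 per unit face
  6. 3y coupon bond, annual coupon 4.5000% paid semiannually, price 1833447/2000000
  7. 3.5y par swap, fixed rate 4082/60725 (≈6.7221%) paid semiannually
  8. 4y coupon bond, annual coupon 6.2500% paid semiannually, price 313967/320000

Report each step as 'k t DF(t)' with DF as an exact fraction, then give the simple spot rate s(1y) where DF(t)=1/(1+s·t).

step 1 [0.5y] bond c/2=19/800: DF=(7794423/8000000 − 19/800·(0))/(1+19/800) = 9517/10000 ≈ 0.951700
step 2 [1y] bond c/2=13/800: DF=(1533347/1600000 − 13/800·(0.951700))/(1+13/800) = 4639/5000 ≈ 0.927800
step 3 [1.5y] bond c/2=7/200: DF=(1980903/2000000 − 7/200·(0.951700+0.927800))/(1+7/200) = 4467/5000 ≈ 0.893400
step 4 [2y] swap r/2=1349/36380: DF=(1 − 1349/36380·(0.951700+0.927800+0.893400))/(1+1349/36380) = 8651/10000 ≈ 0.865100
step 5 [2.5y] zero: DF = P = 4203/5000 ≈ 0.840600
step 6 [3y] bond c/2=9/400: DF=(1833447/2000000 − 9/400·(0.951700+0.927800+0.893400+0.865100+0.840600))/(1+9/400) = 399/500 ≈ 0.798000
step 7 [3.5y] swap r/2=2041/60725: DF=(1 − 2041/60725·(0.951700+0.927800+0.893400+0.865100+0.840600+0.798000))/(1+2041/60725) = 7959/10000 ≈ 0.795900
step 8 [4y] bond c/2=1/32: DF=(313967/320000 − 1/32·(0.951700+0.927800+0.893400+0.865100+0.840600+0.798000+0.795900))/(1+1/32) = 3837/5000 ≈ 0.767400

1 1/2 9517/10000
2 1 4639/5000
3 3/2 4467/5000
4 2 8651/10000
5 5/2 4203/5000
6 3 399/500
7 7/2 7959/10000
8 4 3837/5000
s(1y) = (1/(4639/5000) − 1)/(1) = 361/4639 ≈ 7.7818%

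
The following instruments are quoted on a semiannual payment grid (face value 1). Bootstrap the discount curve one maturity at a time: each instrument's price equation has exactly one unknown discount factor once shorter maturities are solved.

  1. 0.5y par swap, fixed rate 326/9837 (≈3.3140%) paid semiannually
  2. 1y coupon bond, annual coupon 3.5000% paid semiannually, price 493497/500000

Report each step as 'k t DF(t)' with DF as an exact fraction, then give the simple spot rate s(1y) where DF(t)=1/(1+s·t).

1 1/2 9837/10000
2 1 9531/10000
s(1y) = (1/(9531/10000) − 1)/(1) = 469/9531 ≈ 4.9208%

step 1 [0.5y] swap r/2=163/9837: DF=(1 − 163/9837·(0))/(1+163/9837) = 9837/10000 ≈ 0.983700
step 2 [1y] bond c/2=7/400: DF=(493497/500000 − 7/400·(0.983700))/(1+7/400) = 9531/10000 ≈ 0.953100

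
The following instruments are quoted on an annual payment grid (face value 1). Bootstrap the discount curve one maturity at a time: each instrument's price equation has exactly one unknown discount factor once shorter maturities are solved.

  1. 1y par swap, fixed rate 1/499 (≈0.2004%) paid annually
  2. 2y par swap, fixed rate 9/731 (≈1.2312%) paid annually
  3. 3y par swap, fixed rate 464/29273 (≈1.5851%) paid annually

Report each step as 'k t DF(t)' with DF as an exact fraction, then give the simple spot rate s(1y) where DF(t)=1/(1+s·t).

1 1 499/500
2 2 9757/10000
3 3 596/625
s(1y) = (1/(499/500) − 1)/(1) = 1/499 ≈ 0.2004%

step 1 [1y] swap r/1=1/499: DF=(1 − 1/499·(0))/(1+1/499) = 499/500 ≈ 0.998000
step 2 [2y] swap r/1=9/731: DF=(1 − 9/731·(0.998000))/(1+9/731) = 9757/10000 ≈ 0.975700
step 3 [3y] swap r/1=464/29273: DF=(1 − 464/29273·(0.998000+0.975700))/(1+464/29273) = 596/625 ≈ 0.953600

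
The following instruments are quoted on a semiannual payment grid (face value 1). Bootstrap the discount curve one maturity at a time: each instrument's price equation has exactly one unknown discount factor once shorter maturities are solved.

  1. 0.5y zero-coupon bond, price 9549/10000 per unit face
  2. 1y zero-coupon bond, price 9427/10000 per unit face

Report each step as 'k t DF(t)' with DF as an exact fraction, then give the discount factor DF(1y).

1 1/2 9549/10000
2 1 9427/10000
DF(1y) = 9427/10000 ≈ 0.942700

step 1 [0.5y] zero: DF = P = 9549/10000 ≈ 0.954900
step 2 [1y] zero: DF = P = 9427/10000 ≈ 0.942700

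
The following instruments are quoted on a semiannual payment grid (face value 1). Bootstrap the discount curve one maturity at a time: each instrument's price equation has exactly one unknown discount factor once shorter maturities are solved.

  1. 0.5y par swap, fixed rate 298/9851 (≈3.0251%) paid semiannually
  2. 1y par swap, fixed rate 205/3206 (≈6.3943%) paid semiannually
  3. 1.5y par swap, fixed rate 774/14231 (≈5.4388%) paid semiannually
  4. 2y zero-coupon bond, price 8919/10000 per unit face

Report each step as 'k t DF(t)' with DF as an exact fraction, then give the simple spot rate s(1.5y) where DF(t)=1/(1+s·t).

step 1 [0.5y] swap r/2=149/9851: DF=(1 − 149/9851·(0))/(1+149/9851) = 9851/10000 ≈ 0.985100
step 2 [1y] swap r/2=205/6412: DF=(1 − 205/6412·(0.985100))/(1+205/6412) = 1877/2000 ≈ 0.938500
step 3 [1.5y] swap r/2=387/14231: DF=(1 − 387/14231·(0.985100+0.938500))/(1+387/14231) = 4613/5000 ≈ 0.922600
step 4 [2y] zero: DF = P = 8919/10000 ≈ 0.891900

1 1/2 9851/10000
2 1 1877/2000
3 3/2 4613/5000
4 2 8919/10000
s(1.5y) = (1/(4613/5000) − 1)/(3/2) = 258/4613 ≈ 5.5929%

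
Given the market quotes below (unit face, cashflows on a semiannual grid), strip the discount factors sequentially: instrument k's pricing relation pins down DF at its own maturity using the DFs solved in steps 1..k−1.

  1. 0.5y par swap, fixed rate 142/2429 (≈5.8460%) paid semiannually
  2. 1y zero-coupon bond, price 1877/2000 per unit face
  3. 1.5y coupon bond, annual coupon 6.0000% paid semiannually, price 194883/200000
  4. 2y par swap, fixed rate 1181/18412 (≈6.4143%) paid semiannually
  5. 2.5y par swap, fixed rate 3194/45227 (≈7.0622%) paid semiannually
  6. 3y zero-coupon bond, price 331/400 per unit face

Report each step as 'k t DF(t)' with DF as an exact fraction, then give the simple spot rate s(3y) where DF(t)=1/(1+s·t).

1 1/2 2429/2500
2 1 1877/2000
3 3/2 1113/1250
4 2 8819/10000
5 5/2 8403/10000
6 3 331/400
s(3y) = (1/(331/400) − 1)/(3) = 23/331 ≈ 6.9486%

step 1 [0.5y] swap r/2=71/2429: DF=(1 − 71/2429·(0))/(1+71/2429) = 2429/2500 ≈ 0.971600
step 2 [1y] zero: DF = P = 1877/2000 ≈ 0.938500
step 3 [1.5y] bond c/2=3/100: DF=(194883/200000 − 3/100·(0.971600+0.938500))/(1+3/100) = 1113/1250 ≈ 0.890400
step 4 [2y] swap r/2=1181/36824: DF=(1 − 1181/36824·(0.971600+0.938500+0.890400))/(1+1181/36824) = 8819/10000 ≈ 0.881900
step 5 [2.5y] swap r/2=1597/45227: DF=(1 − 1597/45227·(0.971600+0.938500+0.890400+0.881900))/(1+1597/45227) = 8403/10000 ≈ 0.840300
step 6 [3y] zero: DF = P = 331/400 ≈ 0.827500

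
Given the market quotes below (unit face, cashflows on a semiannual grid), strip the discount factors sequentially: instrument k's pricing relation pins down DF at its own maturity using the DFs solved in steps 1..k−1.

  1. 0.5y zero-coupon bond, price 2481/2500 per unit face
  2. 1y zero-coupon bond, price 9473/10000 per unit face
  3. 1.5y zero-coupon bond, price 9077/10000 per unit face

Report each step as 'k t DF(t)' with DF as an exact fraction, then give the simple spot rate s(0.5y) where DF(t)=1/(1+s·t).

step 1 [0.5y] zero: DF = P = 2481/2500 ≈ 0.992400
step 2 [1y] zero: DF = P = 9473/10000 ≈ 0.947300
step 3 [1.5y] zero: DF = P = 9077/10000 ≈ 0.907700

1 1/2 2481/2500
2 1 9473/10000
3 3/2 9077/10000
s(0.5y) = (1/(2481/2500) − 1)/(1/2) = 38/2481 ≈ 1.5316%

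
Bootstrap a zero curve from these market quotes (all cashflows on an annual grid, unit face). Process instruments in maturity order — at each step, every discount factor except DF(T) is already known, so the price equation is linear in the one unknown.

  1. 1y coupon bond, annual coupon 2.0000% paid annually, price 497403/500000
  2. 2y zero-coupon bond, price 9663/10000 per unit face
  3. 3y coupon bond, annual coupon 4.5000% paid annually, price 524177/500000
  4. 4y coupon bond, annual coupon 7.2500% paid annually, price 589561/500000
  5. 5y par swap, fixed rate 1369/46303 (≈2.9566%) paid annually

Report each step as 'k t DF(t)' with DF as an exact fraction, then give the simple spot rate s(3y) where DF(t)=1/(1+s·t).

1 1 9753/10000
2 2 9663/10000
3 3 2299/2500
4 4 453/500
5 5 8631/10000
s(3y) = (1/(2299/2500) − 1)/(3) = 67/2299 ≈ 2.9143%

step 1 [1y] bond c/1=1/50: DF=(497403/500000 − 1/50·(0))/(1+1/50) = 9753/10000 ≈ 0.975300
step 2 [2y] zero: DF = P = 9663/10000 ≈ 0.966300
step 3 [3y] bond c/1=9/200: DF=(524177/500000 − 9/200·(0.975300+0.966300))/(1+9/200) = 2299/2500 ≈ 0.919600
step 4 [4y] bond c/1=29/400: DF=(589561/500000 − 29/400·(0.975300+0.966300+0.919600))/(1+29/400) = 453/500 ≈ 0.906000
step 5 [5y] swap r/1=1369/46303: DF=(1 − 1369/46303·(0.975300+0.966300+0.919600+0.906000))/(1+1369/46303) = 8631/10000 ≈ 0.863100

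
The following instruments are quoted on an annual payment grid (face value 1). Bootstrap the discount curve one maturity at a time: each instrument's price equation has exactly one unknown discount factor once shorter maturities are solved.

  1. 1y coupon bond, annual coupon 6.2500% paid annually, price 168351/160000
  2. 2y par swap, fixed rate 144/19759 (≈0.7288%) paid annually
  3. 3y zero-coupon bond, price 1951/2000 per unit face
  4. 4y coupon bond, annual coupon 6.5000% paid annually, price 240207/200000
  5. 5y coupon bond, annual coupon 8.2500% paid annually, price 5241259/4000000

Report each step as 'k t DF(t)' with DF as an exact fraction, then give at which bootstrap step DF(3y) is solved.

1 1 9903/10000
2 2 616/625
3 3 1951/2000
4 4 2369/2500
5 5 9133/10000
DF(3y) is solved at step 3

step 1 [1y] bond c/1=1/16: DF=(168351/160000 − 1/16·(0))/(1+1/16) = 9903/10000 ≈ 0.990300
step 2 [2y] swap r/1=144/19759: DF=(1 − 144/19759·(0.990300))/(1+144/19759) = 616/625 ≈ 0.985600
step 3 [3y] zero: DF = P = 1951/2000 ≈ 0.975500
step 4 [4y] bond c/1=13/200: DF=(240207/200000 − 13/200·(0.990300+0.985600+0.975500))/(1+13/200) = 2369/2500 ≈ 0.947600
step 5 [5y] bond c/1=33/400: DF=(5241259/4000000 − 33/400·(0.990300+0.985600+0.975500+0.947600))/(1+33/400) = 9133/10000 ≈ 0.913300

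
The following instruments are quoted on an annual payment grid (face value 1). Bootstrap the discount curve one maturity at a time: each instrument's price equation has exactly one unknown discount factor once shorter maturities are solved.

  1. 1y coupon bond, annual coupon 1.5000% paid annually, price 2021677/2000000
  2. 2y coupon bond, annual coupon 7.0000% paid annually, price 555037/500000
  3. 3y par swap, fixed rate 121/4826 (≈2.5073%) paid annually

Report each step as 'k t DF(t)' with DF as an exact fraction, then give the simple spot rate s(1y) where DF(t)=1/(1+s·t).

1 1 9959/10000
2 2 9723/10000
3 3 4637/5000
s(1y) = (1/(9959/10000) − 1)/(1) = 41/9959 ≈ 0.4117%

step 1 [1y] bond c/1=3/200: DF=(2021677/2000000 − 3/200·(0))/(1+3/200) = 9959/10000 ≈ 0.995900
step 2 [2y] bond c/1=7/100: DF=(555037/500000 − 7/100·(0.995900))/(1+7/100) = 9723/10000 ≈ 0.972300
step 3 [3y] swap r/1=121/4826: DF=(1 − 121/4826·(0.995900+0.972300))/(1+121/4826) = 4637/5000 ≈ 0.927400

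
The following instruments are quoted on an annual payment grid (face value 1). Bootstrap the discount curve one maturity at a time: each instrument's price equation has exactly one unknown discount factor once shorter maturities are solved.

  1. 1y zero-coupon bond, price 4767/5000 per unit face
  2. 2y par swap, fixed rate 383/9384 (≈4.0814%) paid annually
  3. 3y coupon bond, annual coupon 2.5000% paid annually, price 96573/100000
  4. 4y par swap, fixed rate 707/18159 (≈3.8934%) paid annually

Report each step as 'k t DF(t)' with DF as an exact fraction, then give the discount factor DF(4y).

step 1 [1y] zero: DF = P = 4767/5000 ≈ 0.953400
step 2 [2y] swap r/1=383/9384: DF=(1 − 383/9384·(0.953400))/(1+383/9384) = 4617/5000 ≈ 0.923400
step 3 [3y] bond c/1=1/40: DF=(96573/100000 − 1/40·(0.953400+0.923400))/(1+1/40) = 2241/2500 ≈ 0.896400
step 4 [4y] swap r/1=707/18159: DF=(1 − 707/18159·(0.953400+0.923400+0.896400))/(1+707/18159) = 4293/5000 ≈ 0.858600

1 1 4767/5000
2 2 4617/5000
3 3 2241/2500
4 4 4293/5000
DF(4y) = 4293/5000 ≈ 0.858600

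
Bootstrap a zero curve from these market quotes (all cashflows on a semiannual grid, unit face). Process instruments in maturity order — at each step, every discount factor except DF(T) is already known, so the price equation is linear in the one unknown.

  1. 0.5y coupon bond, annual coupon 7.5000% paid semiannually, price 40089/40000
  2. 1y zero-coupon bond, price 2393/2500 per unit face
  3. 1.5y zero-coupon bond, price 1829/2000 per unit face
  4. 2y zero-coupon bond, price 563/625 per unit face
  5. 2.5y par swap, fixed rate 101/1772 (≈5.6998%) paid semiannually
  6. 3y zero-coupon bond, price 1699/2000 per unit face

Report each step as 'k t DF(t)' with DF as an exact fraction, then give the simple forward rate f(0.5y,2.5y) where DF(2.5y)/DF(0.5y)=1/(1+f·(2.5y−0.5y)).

step 1 [0.5y] bond c/2=3/80: DF=(40089/40000 − 3/80·(0))/(1+3/80) = 483/500 ≈ 0.966000
step 2 [1y] zero: DF = P = 2393/2500 ≈ 0.957200
step 3 [1.5y] zero: DF = P = 1829/2000 ≈ 0.914500
step 4 [2y] zero: DF = P = 563/625 ≈ 0.900800
step 5 [2.5y] swap r/2=101/3544: DF=(1 − 101/3544·(0.966000+0.957200+0.914500+0.900800))/(1+101/3544) = 8687/10000 ≈ 0.868700
step 6 [3y] zero: DF = P = 1699/2000 ≈ 0.849500

1 1/2 483/500
2 1 2393/2500
3 3/2 1829/2000
4 2 563/625
5 5/2 8687/10000
6 3 1699/2000
f(0.5y,2.5y) = ((483/500)/(8687/10000) − 1)/(2) = 139/2482 ≈ 5.6003%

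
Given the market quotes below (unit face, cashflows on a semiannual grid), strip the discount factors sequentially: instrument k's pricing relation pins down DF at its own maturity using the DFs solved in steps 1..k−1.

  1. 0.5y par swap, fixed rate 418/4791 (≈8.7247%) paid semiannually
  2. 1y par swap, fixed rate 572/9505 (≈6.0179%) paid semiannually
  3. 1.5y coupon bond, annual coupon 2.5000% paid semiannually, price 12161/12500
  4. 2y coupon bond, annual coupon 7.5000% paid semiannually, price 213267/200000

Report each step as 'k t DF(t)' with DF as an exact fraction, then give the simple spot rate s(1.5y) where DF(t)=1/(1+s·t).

step 1 [0.5y] swap r/2=209/4791: DF=(1 − 209/4791·(0))/(1+209/4791) = 4791/5000 ≈ 0.958200
step 2 [1y] swap r/2=286/9505: DF=(1 − 286/9505·(0.958200))/(1+286/9505) = 2357/2500 ≈ 0.942800
step 3 [1.5y] bond c/2=1/80: DF=(12161/12500 − 1/80·(0.958200+0.942800))/(1+1/80) = 4687/5000 ≈ 0.937400
step 4 [2y] bond c/2=3/80: DF=(213267/200000 − 3/80·(0.958200+0.942800+0.937400))/(1+3/80) = 2313/2500 ≈ 0.925200

1 1/2 4791/5000
2 1 2357/2500
3 3/2 4687/5000
4 2 2313/2500
s(1.5y) = (1/(4687/5000) − 1)/(3/2) = 626/14061 ≈ 4.4520%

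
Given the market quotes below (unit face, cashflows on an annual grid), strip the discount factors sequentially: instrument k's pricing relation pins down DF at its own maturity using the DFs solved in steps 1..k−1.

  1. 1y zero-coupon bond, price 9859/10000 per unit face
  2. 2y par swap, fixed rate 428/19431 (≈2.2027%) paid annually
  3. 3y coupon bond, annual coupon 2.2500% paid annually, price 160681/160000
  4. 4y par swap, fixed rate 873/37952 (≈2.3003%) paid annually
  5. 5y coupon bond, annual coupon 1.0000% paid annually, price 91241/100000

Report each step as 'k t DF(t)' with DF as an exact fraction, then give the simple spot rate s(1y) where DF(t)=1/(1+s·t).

1 1 9859/10000
2 2 2393/2500
3 3 4697/5000
4 4 9127/10000
5 5 4329/5000
s(1y) = (1/(9859/10000) − 1)/(1) = 141/9859 ≈ 1.4302%

step 1 [1y] zero: DF = P = 9859/10000 ≈ 0.985900
step 2 [2y] swap r/1=428/19431: DF=(1 − 428/19431·(0.985900))/(1+428/19431) = 2393/2500 ≈ 0.957200
step 3 [3y] bond c/1=9/400: DF=(160681/160000 − 9/400·(0.985900+0.957200))/(1+9/400) = 4697/5000 ≈ 0.939400
step 4 [4y] swap r/1=873/37952: DF=(1 − 873/37952·(0.985900+0.957200+0.939400))/(1+873/37952) = 9127/10000 ≈ 0.912700
step 5 [5y] bond c/1=1/100: DF=(91241/100000 − 1/100·(0.985900+0.957200+0.939400+0.912700))/(1+1/100) = 4329/5000 ≈ 0.865800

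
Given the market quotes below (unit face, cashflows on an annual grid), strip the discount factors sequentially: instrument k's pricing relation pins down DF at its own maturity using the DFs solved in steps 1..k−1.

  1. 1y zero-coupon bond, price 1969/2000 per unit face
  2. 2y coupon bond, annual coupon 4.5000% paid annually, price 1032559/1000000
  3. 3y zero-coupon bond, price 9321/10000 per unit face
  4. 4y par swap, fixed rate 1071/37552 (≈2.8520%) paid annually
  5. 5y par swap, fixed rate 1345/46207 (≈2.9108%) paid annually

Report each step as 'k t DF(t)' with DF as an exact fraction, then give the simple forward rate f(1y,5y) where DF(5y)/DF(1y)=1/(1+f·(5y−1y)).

1 1 1969/2000
2 2 9457/10000
3 3 9321/10000
4 4 8929/10000
5 5 1731/2000
f(1y,5y) = ((1969/2000)/(1731/2000) − 1)/(4) = 119/3462 ≈ 3.4373%

step 1 [1y] zero: DF = P = 1969/2000 ≈ 0.984500
step 2 [2y] bond c/1=9/200: DF=(1032559/1000000 − 9/200·(0.984500))/(1+9/200) = 9457/10000 ≈ 0.945700
step 3 [3y] zero: DF = P = 9321/10000 ≈ 0.932100
step 4 [4y] swap r/1=1071/37552: DF=(1 − 1071/37552·(0.984500+0.945700+0.932100))/(1+1071/37552) = 8929/10000 ≈ 0.892900
step 5 [5y] swap r/1=1345/46207: DF=(1 − 1345/46207·(0.984500+0.945700+0.932100+0.892900))/(1+1345/46207) = 1731/2000 ≈ 0.865500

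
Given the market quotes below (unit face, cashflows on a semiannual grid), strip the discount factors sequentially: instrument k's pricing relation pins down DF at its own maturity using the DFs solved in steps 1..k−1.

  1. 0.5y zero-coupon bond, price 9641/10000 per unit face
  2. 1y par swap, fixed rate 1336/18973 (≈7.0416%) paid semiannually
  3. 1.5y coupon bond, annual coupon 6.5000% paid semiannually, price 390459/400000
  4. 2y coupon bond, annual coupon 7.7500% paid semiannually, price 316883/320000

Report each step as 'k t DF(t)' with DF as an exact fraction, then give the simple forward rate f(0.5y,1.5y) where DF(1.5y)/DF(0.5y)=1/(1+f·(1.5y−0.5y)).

step 1 [0.5y] zero: DF = P = 9641/10000 ≈ 0.964100
step 2 [1y] swap r/2=668/18973: DF=(1 − 668/18973·(0.964100))/(1+668/18973) = 2333/2500 ≈ 0.933200
step 3 [1.5y] bond c/2=13/400: DF=(390459/400000 − 13/400·(0.964100+0.933200))/(1+13/400) = 8857/10000 ≈ 0.885700
step 4 [2y] bond c/2=31/800: DF=(316883/320000 − 31/800·(0.964100+0.933200+0.885700))/(1+31/800) = 1699/2000 ≈ 0.849500

1 1/2 9641/10000
2 1 2333/2500
3 3/2 8857/10000
4 2 1699/2000
f(0.5y,1.5y) = ((9641/10000)/(8857/10000) − 1)/(1) = 784/8857 ≈ 8.8518%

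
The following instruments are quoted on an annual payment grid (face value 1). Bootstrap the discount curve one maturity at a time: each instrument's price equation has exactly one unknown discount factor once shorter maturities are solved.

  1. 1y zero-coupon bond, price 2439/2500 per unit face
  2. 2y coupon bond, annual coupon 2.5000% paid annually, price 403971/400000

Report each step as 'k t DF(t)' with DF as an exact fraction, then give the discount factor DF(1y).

1 1 2439/2500
2 2 1923/2000
DF(1y) = 2439/2500 ≈ 0.975600

step 1 [1y] zero: DF = P = 2439/2500 ≈ 0.975600
step 2 [2y] bond c/1=1/40: DF=(403971/400000 − 1/40·(0.975600))/(1+1/40) = 1923/2000 ≈ 0.961500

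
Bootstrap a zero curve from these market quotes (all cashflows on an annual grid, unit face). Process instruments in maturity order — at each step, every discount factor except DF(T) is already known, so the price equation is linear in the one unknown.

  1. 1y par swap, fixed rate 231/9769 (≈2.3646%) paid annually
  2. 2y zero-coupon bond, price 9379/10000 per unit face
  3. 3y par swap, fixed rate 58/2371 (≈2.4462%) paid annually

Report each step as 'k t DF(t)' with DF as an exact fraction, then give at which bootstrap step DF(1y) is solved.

step 1 [1y] swap r/1=231/9769: DF=(1 − 231/9769·(0))/(1+231/9769) = 9769/10000 ≈ 0.976900
step 2 [2y] zero: DF = P = 9379/10000 ≈ 0.937900
step 3 [3y] swap r/1=58/2371: DF=(1 − 58/2371·(0.976900+0.937900))/(1+58/2371) = 1163/1250 ≈ 0.930400

1 1 9769/10000
2 2 9379/10000
3 3 1163/1250
DF(1y) is solved at step 1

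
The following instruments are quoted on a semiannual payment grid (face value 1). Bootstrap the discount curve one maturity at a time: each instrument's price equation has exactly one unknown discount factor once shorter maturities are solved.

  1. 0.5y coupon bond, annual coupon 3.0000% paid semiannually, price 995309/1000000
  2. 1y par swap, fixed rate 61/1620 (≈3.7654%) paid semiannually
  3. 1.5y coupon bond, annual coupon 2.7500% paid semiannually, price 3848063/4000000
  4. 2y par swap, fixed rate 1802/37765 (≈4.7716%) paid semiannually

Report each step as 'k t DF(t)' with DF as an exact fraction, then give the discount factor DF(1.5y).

step 1 [0.5y] bond c/2=3/200: DF=(995309/1000000 − 3/200·(0))/(1+3/200) = 4903/5000 ≈ 0.980600
step 2 [1y] swap r/2=61/3240: DF=(1 − 61/3240·(0.980600))/(1+61/3240) = 4817/5000 ≈ 0.963400
step 3 [1.5y] bond c/2=11/800: DF=(3848063/4000000 − 11/800·(0.980600+0.963400))/(1+11/800) = 4613/5000 ≈ 0.922600
step 4 [2y] swap r/2=901/37765: DF=(1 − 901/37765·(0.980600+0.963400+0.922600))/(1+901/37765) = 9099/10000 ≈ 0.909900

1 1/2 4903/5000
2 1 4817/5000
3 3/2 4613/5000
4 2 9099/10000
DF(1.5y) = 4613/5000 ≈ 0.922600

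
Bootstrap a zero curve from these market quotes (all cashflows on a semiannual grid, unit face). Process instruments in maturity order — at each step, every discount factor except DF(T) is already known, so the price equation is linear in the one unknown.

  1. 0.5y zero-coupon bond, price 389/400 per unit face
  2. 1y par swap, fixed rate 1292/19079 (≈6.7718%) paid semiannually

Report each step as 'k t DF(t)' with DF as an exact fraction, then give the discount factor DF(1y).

1 1/2 389/400
2 1 4677/5000
DF(1y) = 4677/5000 ≈ 0.935400

step 1 [0.5y] zero: DF = P = 389/400 ≈ 0.972500
step 2 [1y] swap r/2=646/19079: DF=(1 − 646/19079·(0.972500))/(1+646/19079) = 4677/5000 ≈ 0.935400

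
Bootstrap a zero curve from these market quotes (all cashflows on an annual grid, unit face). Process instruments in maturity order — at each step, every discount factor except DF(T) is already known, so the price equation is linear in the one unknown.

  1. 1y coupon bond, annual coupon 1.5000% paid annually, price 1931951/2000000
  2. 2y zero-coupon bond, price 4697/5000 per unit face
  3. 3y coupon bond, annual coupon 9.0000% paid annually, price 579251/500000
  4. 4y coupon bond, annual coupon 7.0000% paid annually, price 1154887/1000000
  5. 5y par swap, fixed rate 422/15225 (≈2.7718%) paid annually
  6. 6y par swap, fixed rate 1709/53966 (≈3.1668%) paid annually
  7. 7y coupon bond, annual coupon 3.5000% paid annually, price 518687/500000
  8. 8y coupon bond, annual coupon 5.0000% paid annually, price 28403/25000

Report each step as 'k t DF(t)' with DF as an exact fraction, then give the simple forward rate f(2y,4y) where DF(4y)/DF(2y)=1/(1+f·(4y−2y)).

1 1 9517/10000
2 2 4697/5000
3 3 9067/10000
4 4 8963/10000
5 5 4367/5000
6 6 8291/10000
7 7 4099/5000
8 8 393/500
f(2y,4y) = ((4697/5000)/(8963/10000) − 1)/(2) = 431/17926 ≈ 2.4043%

step 1 [1y] bond c/1=3/200: DF=(1931951/2000000 − 3/200·(0))/(1+3/200) = 9517/10000 ≈ 0.951700
step 2 [2y] zero: DF = P = 4697/5000 ≈ 0.939400
step 3 [3y] bond c/1=9/100: DF=(579251/500000 − 9/100·(0.951700+0.939400))/(1+9/100) = 9067/10000 ≈ 0.906700
step 4 [4y] bond c/1=7/100: DF=(1154887/1000000 − 7/100·(0.951700+0.939400+0.906700))/(1+7/100) = 8963/10000 ≈ 0.896300
step 5 [5y] swap r/1=422/15225: DF=(1 − 422/15225·(0.951700+0.939400+0.906700+0.896300))/(1+422/15225) = 4367/5000 ≈ 0.873400
step 6 [6y] swap r/1=1709/53966: DF=(1 − 1709/53966·(0.951700+0.939400+0.906700+0.896300+0.873400))/(1+1709/53966) = 8291/10000 ≈ 0.829100
step 7 [7y] bond c/1=7/200: DF=(518687/500000 − 7/200·(0.951700+0.939400+0.906700+0.896300+0.873400+0.829100))/(1+7/200) = 4099/5000 ≈ 0.819800
step 8 [8y] bond c/1=1/20: DF=(28403/25000 − 1/20·(0.951700+0.939400+0.906700+0.896300+0.873400+0.829100+0.819800))/(1+1/20) = 393/500 ≈ 0.786000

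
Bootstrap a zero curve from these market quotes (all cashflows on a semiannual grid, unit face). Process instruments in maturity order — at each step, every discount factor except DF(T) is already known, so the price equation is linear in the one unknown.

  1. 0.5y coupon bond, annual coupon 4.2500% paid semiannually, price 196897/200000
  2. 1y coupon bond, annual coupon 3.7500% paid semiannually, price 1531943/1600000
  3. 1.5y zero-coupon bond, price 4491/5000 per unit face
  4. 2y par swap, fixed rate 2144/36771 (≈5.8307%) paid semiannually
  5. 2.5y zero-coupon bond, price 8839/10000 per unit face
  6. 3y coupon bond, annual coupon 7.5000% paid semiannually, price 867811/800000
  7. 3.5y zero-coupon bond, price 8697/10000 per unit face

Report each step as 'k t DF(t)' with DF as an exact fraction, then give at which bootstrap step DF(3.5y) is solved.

step 1 [0.5y] bond c/2=17/800: DF=(196897/200000 − 17/800·(0))/(1+17/800) = 241/250 ≈ 0.964000
step 2 [1y] bond c/2=3/160: DF=(1531943/1600000 − 3/160·(0.964000))/(1+3/160) = 9221/10000 ≈ 0.922100
step 3 [1.5y] zero: DF = P = 4491/5000 ≈ 0.898200
step 4 [2y] swap r/2=1072/36771: DF=(1 − 1072/36771·(0.964000+0.922100+0.898200))/(1+1072/36771) = 558/625 ≈ 0.892800
step 5 [2.5y] zero: DF = P = 8839/10000 ≈ 0.883900
step 6 [3y] bond c/2=3/80: DF=(867811/800000 − 3/80·(0.964000+0.922100+0.898200+0.892800+0.883900))/(1+3/80) = 8807/10000 ≈ 0.880700
step 7 [3.5y] zero: DF = P = 8697/10000 ≈ 0.869700

1 1/2 241/250
2 1 9221/10000
3 3/2 4491/5000
4 2 558/625
5 5/2 8839/10000
6 3 8807/10000
7 7/2 8697/10000
DF(3.5y) is solved at step 7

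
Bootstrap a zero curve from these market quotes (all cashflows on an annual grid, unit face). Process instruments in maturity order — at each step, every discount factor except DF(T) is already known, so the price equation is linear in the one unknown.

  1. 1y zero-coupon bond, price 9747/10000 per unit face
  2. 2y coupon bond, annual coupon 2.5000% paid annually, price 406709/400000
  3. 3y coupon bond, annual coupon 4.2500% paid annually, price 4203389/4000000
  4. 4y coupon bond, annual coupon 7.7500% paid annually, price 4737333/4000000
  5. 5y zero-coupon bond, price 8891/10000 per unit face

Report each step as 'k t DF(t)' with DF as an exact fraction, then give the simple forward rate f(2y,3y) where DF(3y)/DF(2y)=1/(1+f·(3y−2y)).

step 1 [1y] zero: DF = P = 9747/10000 ≈ 0.974700
step 2 [2y] bond c/1=1/40: DF=(406709/400000 − 1/40·(0.974700))/(1+1/40) = 4841/5000 ≈ 0.968200
step 3 [3y] bond c/1=17/400: DF=(4203389/4000000 − 17/400·(0.974700+0.968200))/(1+17/400) = 1161/1250 ≈ 0.928800
step 4 [4y] bond c/1=31/400: DF=(4737333/4000000 − 31/400·(0.974700+0.968200+0.928800))/(1+31/400) = 4463/5000 ≈ 0.892600
step 5 [5y] zero: DF = P = 8891/10000 ≈ 0.889100

1 1 9747/10000
2 2 4841/5000
3 3 1161/1250
4 4 4463/5000
5 5 8891/10000
f(2y,3y) = ((4841/5000)/(1161/1250) − 1)/(1) = 197/4644 ≈ 4.2420%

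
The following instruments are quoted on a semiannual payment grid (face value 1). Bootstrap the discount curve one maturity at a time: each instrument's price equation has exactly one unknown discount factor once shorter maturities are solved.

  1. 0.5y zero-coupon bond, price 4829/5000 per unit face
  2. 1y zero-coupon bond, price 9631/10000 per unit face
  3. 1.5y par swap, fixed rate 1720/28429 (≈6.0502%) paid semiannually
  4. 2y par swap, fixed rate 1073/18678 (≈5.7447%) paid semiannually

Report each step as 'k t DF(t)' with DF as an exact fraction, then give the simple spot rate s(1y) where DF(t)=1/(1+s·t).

1 1/2 4829/5000
2 1 9631/10000
3 3/2 457/500
4 2 8927/10000
s(1y) = (1/(9631/10000) − 1)/(1) = 369/9631 ≈ 3.8314%

step 1 [0.5y] zero: DF = P = 4829/5000 ≈ 0.965800
step 2 [1y] zero: DF = P = 9631/10000 ≈ 0.963100
step 3 [1.5y] swap r/2=860/28429: DF=(1 − 860/28429·(0.965800+0.963100))/(1+860/28429) = 457/500 ≈ 0.914000
step 4 [2y] swap r/2=1073/37356: DF=(1 − 1073/37356·(0.965800+0.963100+0.914000))/(1+1073/37356) = 8927/10000 ≈ 0.892700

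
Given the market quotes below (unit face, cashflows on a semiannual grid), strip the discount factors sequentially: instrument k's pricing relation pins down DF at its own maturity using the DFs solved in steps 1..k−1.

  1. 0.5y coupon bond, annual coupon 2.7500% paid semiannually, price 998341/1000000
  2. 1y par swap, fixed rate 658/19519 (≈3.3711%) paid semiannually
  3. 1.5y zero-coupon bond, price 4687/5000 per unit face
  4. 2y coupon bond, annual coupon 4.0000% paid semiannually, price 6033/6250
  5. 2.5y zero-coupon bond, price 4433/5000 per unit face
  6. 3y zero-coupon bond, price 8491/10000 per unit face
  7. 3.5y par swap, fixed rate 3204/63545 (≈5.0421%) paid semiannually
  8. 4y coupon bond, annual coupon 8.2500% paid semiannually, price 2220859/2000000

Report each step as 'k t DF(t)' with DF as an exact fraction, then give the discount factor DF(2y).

step 1 [0.5y] bond c/2=11/800: DF=(998341/1000000 − 11/800·(0))/(1+11/800) = 1231/1250 ≈ 0.984800
step 2 [1y] swap r/2=329/19519: DF=(1 − 329/19519·(0.984800))/(1+329/19519) = 9671/10000 ≈ 0.967100
step 3 [1.5y] zero: DF = P = 4687/5000 ≈ 0.937400
step 4 [2y] bond c/2=1/50: DF=(6033/6250 − 1/50·(0.984800+0.967100+0.937400))/(1+1/50) = 8897/10000 ≈ 0.889700
step 5 [2.5y] zero: DF = P = 4433/5000 ≈ 0.886600
step 6 [3y] zero: DF = P = 8491/10000 ≈ 0.849100
step 7 [3.5y] swap r/2=1602/63545: DF=(1 − 1602/63545·(0.984800+0.967100+0.937400+0.889700+0.886600+0.849100))/(1+1602/63545) = 4199/5000 ≈ 0.839800
step 8 [4y] bond c/2=33/800: DF=(2220859/2000000 − 33/800·(0.984800+0.967100+0.937400+0.889700+0.886600+0.849100+0.839800))/(1+33/800) = 8147/10000 ≈ 0.814700

1 1/2 1231/1250
2 1 9671/10000
3 3/2 4687/5000
4 2 8897/10000
5 5/2 4433/5000
6 3 8491/10000
7 7/2 4199/5000
8 4 8147/10000
DF(2y) = 8897/10000 ≈ 0.889700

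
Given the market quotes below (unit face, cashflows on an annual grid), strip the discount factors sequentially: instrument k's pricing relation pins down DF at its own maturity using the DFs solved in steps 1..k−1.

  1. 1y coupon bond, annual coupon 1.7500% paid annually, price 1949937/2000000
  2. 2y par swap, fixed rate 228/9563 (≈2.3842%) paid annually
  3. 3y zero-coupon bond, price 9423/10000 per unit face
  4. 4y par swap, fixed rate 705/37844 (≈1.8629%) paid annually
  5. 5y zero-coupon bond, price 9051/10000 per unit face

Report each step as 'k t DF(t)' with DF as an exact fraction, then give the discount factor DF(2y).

1 1 4791/5000
2 2 1193/1250
3 3 9423/10000
4 4 1859/2000
5 5 9051/10000
DF(2y) = 1193/1250 ≈ 0.954400

step 1 [1y] bond c/1=7/400: DF=(1949937/2000000 − 7/400·(0))/(1+7/400) = 4791/5000 ≈ 0.958200
step 2 [2y] swap r/1=228/9563: DF=(1 − 228/9563·(0.958200))/(1+228/9563) = 1193/1250 ≈ 0.954400
step 3 [3y] zero: DF = P = 9423/10000 ≈ 0.942300
step 4 [4y] swap r/1=705/37844: DF=(1 − 705/37844·(0.958200+0.954400+0.942300))/(1+705/37844) = 1859/2000 ≈ 0.929500
step 5 [5y] zero: DF = P = 9051/10000 ≈ 0.905100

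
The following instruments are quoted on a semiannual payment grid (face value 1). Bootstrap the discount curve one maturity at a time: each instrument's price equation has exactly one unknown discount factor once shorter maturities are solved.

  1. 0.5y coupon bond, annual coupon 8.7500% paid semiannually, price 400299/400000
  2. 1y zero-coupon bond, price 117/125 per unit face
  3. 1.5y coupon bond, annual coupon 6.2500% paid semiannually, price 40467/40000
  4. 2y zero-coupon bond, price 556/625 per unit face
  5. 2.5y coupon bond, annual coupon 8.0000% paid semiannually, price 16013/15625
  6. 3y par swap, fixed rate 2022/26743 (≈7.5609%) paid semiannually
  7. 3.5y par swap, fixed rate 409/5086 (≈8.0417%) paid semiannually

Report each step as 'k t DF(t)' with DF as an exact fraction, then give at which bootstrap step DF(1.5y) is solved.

step 1 [0.5y] bond c/2=7/160: DF=(400299/400000 − 7/160·(0))/(1+7/160) = 2397/2500 ≈ 0.958800
step 2 [1y] zero: DF = P = 117/125 ≈ 0.936000
step 3 [1.5y] bond c/2=1/32: DF=(40467/40000 − 1/32·(0.958800+0.936000))/(1+1/32) = 2309/2500 ≈ 0.923600
step 4 [2y] zero: DF = P = 556/625 ≈ 0.889600
step 5 [2.5y] bond c/2=1/25: DF=(16013/15625 − 1/25·(0.958800+0.936000+0.923600+0.889600))/(1+1/25) = 2107/2500 ≈ 0.842800
step 6 [3y] swap r/2=1011/26743: DF=(1 − 1011/26743·(0.958800+0.936000+0.923600+0.889600+0.842800))/(1+1011/26743) = 3989/5000 ≈ 0.797800
step 7 [3.5y] swap r/2=409/10172: DF=(1 − 409/10172·(0.958800+0.936000+0.923600+0.889600+0.842800+0.797800))/(1+409/10172) = 3773/5000 ≈ 0.754600

1 1/2 2397/2500
2 1 117/125
3 3/2 2309/2500
4 2 556/625
5 5/2 2107/2500
6 3 3989/5000
7 7/2 3773/5000
DF(1.5y) is solved at step 3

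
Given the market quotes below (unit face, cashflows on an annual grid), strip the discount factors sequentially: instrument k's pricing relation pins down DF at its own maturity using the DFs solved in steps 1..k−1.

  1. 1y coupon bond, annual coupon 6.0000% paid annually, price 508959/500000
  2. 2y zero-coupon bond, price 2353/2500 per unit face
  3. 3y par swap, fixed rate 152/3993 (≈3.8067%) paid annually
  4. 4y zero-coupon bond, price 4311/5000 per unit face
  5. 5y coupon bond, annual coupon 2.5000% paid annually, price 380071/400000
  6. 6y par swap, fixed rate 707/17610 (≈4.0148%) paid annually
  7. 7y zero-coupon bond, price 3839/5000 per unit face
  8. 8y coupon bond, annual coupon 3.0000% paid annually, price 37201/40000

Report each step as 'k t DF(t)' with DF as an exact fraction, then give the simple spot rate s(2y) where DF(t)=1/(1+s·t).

step 1 [1y] bond c/1=3/50: DF=(508959/500000 − 3/50·(0))/(1+3/50) = 9603/10000 ≈ 0.960300
step 2 [2y] zero: DF = P = 2353/2500 ≈ 0.941200
step 3 [3y] swap r/1=152/3993: DF=(1 − 152/3993·(0.960300+0.941200))/(1+152/3993) = 1117/1250 ≈ 0.893600
step 4 [4y] zero: DF = P = 4311/5000 ≈ 0.862200
step 5 [5y] bond c/1=1/40: DF=(380071/400000 − 1/40·(0.960300+0.941200+0.893600+0.862200))/(1+1/40) = 4189/5000 ≈ 0.837800
step 6 [6y] swap r/1=707/17610: DF=(1 − 707/17610·(0.960300+0.941200+0.893600+0.862200+0.837800))/(1+707/17610) = 7879/10000 ≈ 0.787900
step 7 [7y] zero: DF = P = 3839/5000 ≈ 0.767800
step 8 [8y] bond c/1=3/100: DF=(37201/40000 − 3/100·(0.960300+0.941200+0.893600+0.862200+0.837800+0.787900+0.767800))/(1+3/100) = 7267/10000 ≈ 0.726700

1 1 9603/10000
2 2 2353/2500
3 3 1117/1250
4 4 4311/5000
5 5 4189/5000
6 6 7879/10000
7 7 3839/5000
8 8 7267/10000
s(2y) = (1/(2353/2500) − 1)/(2) = 147/4706 ≈ 3.1237%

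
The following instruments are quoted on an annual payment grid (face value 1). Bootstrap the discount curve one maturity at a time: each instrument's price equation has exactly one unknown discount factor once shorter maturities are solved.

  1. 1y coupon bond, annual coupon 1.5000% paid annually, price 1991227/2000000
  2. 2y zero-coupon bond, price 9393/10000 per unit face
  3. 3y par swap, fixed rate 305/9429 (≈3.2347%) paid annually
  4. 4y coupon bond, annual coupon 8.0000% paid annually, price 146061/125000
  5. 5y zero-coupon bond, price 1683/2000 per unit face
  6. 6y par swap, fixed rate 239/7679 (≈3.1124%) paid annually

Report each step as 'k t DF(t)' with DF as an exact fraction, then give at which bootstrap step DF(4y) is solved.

1 1 9809/10000
2 2 9393/10000
3 3 1817/2000
4 4 2181/2500
5 5 1683/2000
6 6 8327/10000
DF(4y) is solved at step 4

step 1 [1y] bond c/1=3/200: DF=(1991227/2000000 − 3/200·(0))/(1+3/200) = 9809/10000 ≈ 0.980900
step 2 [2y] zero: DF = P = 9393/10000 ≈ 0.939300
step 3 [3y] swap r/1=305/9429: DF=(1 − 305/9429·(0.980900+0.939300))/(1+305/9429) = 1817/2000 ≈ 0.908500
step 4 [4y] bond c/1=2/25: DF=(146061/125000 − 2/25·(0.980900+0.939300+0.908500))/(1+2/25) = 2181/2500 ≈ 0.872400
step 5 [5y] zero: DF = P = 1683/2000 ≈ 0.841500
step 6 [6y] swap r/1=239/7679: DF=(1 − 239/7679·(0.980900+0.939300+0.908500+0.872400+0.841500))/(1+239/7679) = 8327/10000 ≈ 0.832700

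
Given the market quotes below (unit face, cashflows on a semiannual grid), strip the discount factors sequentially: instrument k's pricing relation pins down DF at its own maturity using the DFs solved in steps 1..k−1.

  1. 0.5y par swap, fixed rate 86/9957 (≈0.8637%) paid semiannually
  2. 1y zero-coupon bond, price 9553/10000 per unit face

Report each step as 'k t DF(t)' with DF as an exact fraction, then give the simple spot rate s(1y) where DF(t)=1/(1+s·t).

1 1/2 9957/10000
2 1 9553/10000
s(1y) = (1/(9553/10000) − 1)/(1) = 447/9553 ≈ 4.6792%

step 1 [0.5y] swap r/2=43/9957: DF=(1 − 43/9957·(0))/(1+43/9957) = 9957/10000 ≈ 0.995700
step 2 [1y] zero: DF = P = 9553/10000 ≈ 0.955300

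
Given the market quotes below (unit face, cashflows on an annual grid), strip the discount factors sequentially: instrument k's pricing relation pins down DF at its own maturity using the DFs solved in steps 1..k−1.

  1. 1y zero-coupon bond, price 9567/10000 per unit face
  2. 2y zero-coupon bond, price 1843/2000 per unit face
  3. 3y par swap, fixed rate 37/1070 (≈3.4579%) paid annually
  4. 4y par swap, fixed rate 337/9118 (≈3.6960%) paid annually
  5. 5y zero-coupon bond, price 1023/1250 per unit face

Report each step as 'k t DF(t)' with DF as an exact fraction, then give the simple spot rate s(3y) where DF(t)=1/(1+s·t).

step 1 [1y] zero: DF = P = 9567/10000 ≈ 0.956700
step 2 [2y] zero: DF = P = 1843/2000 ≈ 0.921500
step 3 [3y] swap r/1=37/1070: DF=(1 − 37/1070·(0.956700+0.921500))/(1+37/1070) = 4519/5000 ≈ 0.903800
step 4 [4y] swap r/1=337/9118: DF=(1 − 337/9118·(0.956700+0.921500+0.903800))/(1+337/9118) = 2163/2500 ≈ 0.865200
step 5 [5y] zero: DF = P = 1023/1250 ≈ 0.818400

1 1 9567/10000
2 2 1843/2000
3 3 4519/5000
4 4 2163/2500
5 5 1023/1250
s(3y) = (1/(4519/5000) − 1)/(3) = 481/13557 ≈ 3.5480%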